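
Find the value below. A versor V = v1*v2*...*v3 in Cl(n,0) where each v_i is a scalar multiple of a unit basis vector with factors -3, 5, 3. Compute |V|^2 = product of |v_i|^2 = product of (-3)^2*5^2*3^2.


Each vector v_i has |v_i|^2 = s_i^2
Squared scales: (-3)^2 = 9, 5^2 = 25, 3^2 = 9
|V|^2 = 9 * 25 * 9
= 2025


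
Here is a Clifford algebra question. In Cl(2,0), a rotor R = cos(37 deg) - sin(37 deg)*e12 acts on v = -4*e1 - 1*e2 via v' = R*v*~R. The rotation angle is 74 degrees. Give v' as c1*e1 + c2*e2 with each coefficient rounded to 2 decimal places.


Rotor R = cos(37deg) - sin(37deg)*e12
Rotation angle theta = 2 * 37 = 74 degrees
v' = R*v*~R rotates v by theta.
cos(74deg) = 0.2756, sin(74deg) = 0.9613
v'_1 = -4*cos(74deg) - (-1)*sin(74deg)
= -4*0.2756 - (-1)*0.9613
= -0.14
v'_2 = -4*sin(74deg) + (-1)*cos(74deg)
= -4*0.9613 + (-1)*0.2756
= -4.12
v' = -0.14*e1 - 4.12*e2


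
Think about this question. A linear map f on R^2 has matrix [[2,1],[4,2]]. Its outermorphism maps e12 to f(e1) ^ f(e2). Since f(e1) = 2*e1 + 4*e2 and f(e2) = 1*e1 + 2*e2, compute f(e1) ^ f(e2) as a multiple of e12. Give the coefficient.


The outermorphism of a linear map f sends e1^e2 to f(e1)^f(e2).
f(e1) = 2*e1 + 4*e2
f(e2) = 1*e1 + 2*e2
f(e1) ^ f(e2) = (2*e1 + 4*e2) ^ (1*e1 + 2*e2)
= 2*2*e12 + 4*1*e21
= (4 - 4)*e12
= 0*e12
Coefficient = 0


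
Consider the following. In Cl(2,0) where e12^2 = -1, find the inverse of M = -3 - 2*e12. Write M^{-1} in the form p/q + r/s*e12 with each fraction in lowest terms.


M = -3 - 2*e12, where e12^2 = -1.
Since M commutes with its reverse ~M = a - b*e12, M * ~M = a^2 - b^2*e12^2 = a^2 + b^2.
So M^{-1} = ~M / (a^2 + b^2) = (a - b*e12)/(a^2 + b^2).
a^2 + b^2 = 9 + 4 = 13
Scalar part = -3/13 = -3/13
Bivector coeff = 2/13 = 2/13
M^{-1} = -3/13 + 2/13*e12


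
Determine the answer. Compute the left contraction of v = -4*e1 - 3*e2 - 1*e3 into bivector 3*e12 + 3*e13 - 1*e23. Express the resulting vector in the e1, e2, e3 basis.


Left contraction v _| B = <vB>_1 (grade-1 part of the geometric product vB).
Using e1_|e12 = e2, e2_|e12 = -e1, e1_|e13 = e3, e3_|e13 = -e1, e2_|e23 = e3, e3_|e23 = -e2:
e1 coeff: -v2*b12 - v3*b13 = -(-3)*(3) - (-1)*(3) = 12
e2 coeff: v1*b12 - v3*b23 = (-4)*(3) - (-1)*(-1) = -13
e3 coeff: v1*b13 + v2*b23 = (-4)*(3) + (-3)*(-1) = -9
v _| B = 12*e1 - 13*e2 - 9*e3


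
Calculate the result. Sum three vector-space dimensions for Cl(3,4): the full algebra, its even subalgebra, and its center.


n = 3 + 4 = 7
Total dim = 2^7 = 128
Even subalgebra dim = 2^6 = 64
n is odd, so center dim = 2
Sum = 128 + 64 + 2 = 194


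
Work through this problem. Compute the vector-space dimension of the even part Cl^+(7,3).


Even subalgebra dimension = 2^(n-1)
n = 7 + 3 = 10
2^(10 - 1) = 2^9 = 512
Verification: sum of C(10,k) for even k = 1 + 45 + 210 + 210 + 45 + 1 = 512
Result = 512


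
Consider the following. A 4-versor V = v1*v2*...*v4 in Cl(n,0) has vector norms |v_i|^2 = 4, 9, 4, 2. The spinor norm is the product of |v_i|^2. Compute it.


Spinor norm N(V) = |v1|^2 * |v2|^2 * ... * |v4|^2
= 4 * 9 * 4 * 2
Running product: 4, 36, 144, 288
N(V) = 288


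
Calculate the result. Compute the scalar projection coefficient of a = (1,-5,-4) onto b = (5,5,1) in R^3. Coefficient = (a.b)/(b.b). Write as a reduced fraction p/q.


Projection coefficient = (a . b) / (b . b)
a . b = 1*5 + (-5)*5 + (-4)*1
= 5 + (-25) + (-4) = -24
b . b = 5^2 + 5^2 + 1^2
= 25 + 25 + 1 = 51
Coefficient = -24/51
In lowest terms: -8/17


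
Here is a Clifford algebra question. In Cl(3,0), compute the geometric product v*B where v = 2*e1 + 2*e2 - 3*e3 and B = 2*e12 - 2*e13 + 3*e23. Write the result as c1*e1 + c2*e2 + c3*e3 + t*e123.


vB has grade-1 (vector) and grade-3 (trivector) parts: vB = (v _| B) + (v ^ B).
Vector part <vB>_1:
  e1: -v2*b12 - v3*b13 = -(2)*(2) - (-3)*(-2) = -10
  e2: v1*b12 - v3*b23 = (2)*(2) - (-3)*(3) = 13
  e3: v1*b13 + v2*b23 = (2)*(-2) + (2)*(3) = 2
Trivector part <vB>_3:
  e123: v1*b23 - v2*b13 + v3*b12 = (2)*(3) - (2)*(-2) + (-3)*(2) = 4
vB = -10*e1 + 13*e2 + 2*e3 + 4*e123


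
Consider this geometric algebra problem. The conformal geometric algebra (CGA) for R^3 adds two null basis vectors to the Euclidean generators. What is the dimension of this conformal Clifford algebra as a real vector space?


The conformal model of R^3 uses Cl(4,1): the 3 Euclidean generators plus two extra orthogonal generators e+ (e+^2 = +1) and e- (e-^2 = -1), from which the null vectors e0, einf are built.
Number of generators m = 3 + 2 = 5.
dim Cl(p,q) = 2^m = 2^5 = 32


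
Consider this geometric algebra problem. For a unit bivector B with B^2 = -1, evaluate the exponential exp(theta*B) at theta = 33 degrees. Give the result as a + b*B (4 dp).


For a unit bivector B with B^2 = -1, the exponential series gives
e^(theta*B) = cos(theta) + sin(theta)*B (the GA analogue of Euler's formula).
theta = 33 degrees = 0.575959 rad
cos(33 deg) = 0.8387
sin(33 deg) = 0.5446
exp(theta*B) = 0.8387 + 0.5446*B


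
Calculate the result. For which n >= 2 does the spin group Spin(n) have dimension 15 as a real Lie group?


dim Spin(n) = dim so(n) = n(n-1)/2.
Solve n(n-1)/2 = 15, i.e. n^2 - n - 30 = 0.
Discriminant = 1 + 8*15 = 121
n = (1 + sqrt(121))/2 = (1 + 11)/2 = 6


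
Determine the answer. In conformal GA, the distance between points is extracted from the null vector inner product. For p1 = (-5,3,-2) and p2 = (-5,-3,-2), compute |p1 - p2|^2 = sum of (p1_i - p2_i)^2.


p1 - p2 = (0, 6, 0)
|p1 - p2|^2 = 0^2 + 6^2 + 0^2
= 0 + 36 + 0
= 36


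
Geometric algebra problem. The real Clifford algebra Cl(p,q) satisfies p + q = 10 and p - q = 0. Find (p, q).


We need p + q = 10 and p - q = 0.
Adding: 2p = 10 + 0 = 10, so p = 5.
Then q = 10 - 5 = 5.
(p, q) = (5, 5)


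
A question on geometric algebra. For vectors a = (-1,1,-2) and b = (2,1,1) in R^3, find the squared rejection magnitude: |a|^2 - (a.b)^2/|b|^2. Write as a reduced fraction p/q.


|a|^2 = (-1)^2 + 1^2 + (-2)^2 = 6
|b|^2 = 2^2 + 1^2 + 1^2 = 6
a . b = (-1)*2 + 1*1 + (-2)*1 = -3
(a.b)^2 = (-3)^2 = 9
|rej|^2 = 6 - 9/6
= (36 - 9)/6
= 27/6
In lowest terms: 9/2


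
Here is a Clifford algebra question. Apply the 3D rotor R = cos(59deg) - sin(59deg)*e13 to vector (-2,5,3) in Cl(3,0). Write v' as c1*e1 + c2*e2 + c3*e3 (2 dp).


Rotor R = cos(59deg) - sin(59deg)*e13
Rotation angle theta = 2 * 59 = 118 degrees in the e13 plane (e1 -> e3).
The component perpendicular to the plane (e2) is invariant: v'_2 = v2 = 5.00
cos(118deg) = -0.4695, sin(118deg) = 0.8829
v'_1 = v1*cos(theta) - v3*sin(theta) = -2*(-0.4695) - 3*0.8829 = -1.71
v'_3 = v1*sin(theta) + v3*cos(theta) = -2*0.8829 + 3*(-0.4695) = -3.17
v' = -1.71*e1 + 5.00*e2 - 3.17*e3


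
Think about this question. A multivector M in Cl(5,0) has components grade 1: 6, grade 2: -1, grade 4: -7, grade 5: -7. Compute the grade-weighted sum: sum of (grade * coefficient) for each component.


Grade-weighted sum = sum of grade_k * coefficient_k
1*6 = 6
2*(-1) = -2
4*(-7) = -28
5*(-7) = -35
Total = 6 + (-2) + (-28) + (-35) = -59


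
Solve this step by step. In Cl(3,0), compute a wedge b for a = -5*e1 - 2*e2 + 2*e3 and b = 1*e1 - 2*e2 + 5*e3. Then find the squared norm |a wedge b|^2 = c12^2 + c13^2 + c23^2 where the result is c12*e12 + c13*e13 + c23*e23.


a wedge b = (a1*b2 - a2*b1)*e12 + (a1*b3 - a3*b1)*e13 + (a2*b3 - a3*b2)*e23
e12 coeff: (-5)*(-2) - (-2)*1 = 10 - (-2) = 12
e13 coeff: (-5)*5 - 2*1 = -25 - 2 = -27
e23 coeff: (-2)*5 - 2*(-2) = -10 - (-4) = -6
|a wedge b|^2 = 12^2 + (-27)^2 + (-6)^2
= 144 + 729 + 36
= 909


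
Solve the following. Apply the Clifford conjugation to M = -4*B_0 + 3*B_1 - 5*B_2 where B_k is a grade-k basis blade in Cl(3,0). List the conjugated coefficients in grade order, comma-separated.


Clifford conjugate sign for grade k: (-1)^(k(k+1)/2)
Grade 0: (-1)^(0*1/2) = (-1)^0 = 1, coeff -4 -> -4
Grade 1: (-1)^(1*2/2) = (-1)^1 = -1, coeff 3 -> -3
Grade 2: (-1)^(2*3/2) = (-1)^3 = -1, coeff -5 -> 5
Conjugated coefficients: -4, -3, 5


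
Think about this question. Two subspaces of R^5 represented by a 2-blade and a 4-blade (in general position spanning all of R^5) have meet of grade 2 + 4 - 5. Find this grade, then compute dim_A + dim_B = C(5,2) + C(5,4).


Meet grade = grade(A) + grade(B) - n
= 2 + 4 - 5 = 1
C(5,2) = 10
C(5,4) = 5
dim_A + dim_B = 10 + 5 = 15


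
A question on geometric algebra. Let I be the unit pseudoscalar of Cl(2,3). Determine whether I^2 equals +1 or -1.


The pseudoscalar I = e1...e_n (product of all n generators) of Cl(p,q) satisfies I^2 = (-1)^(q + n(n-1)/2).
p = 2, q = 3, n = p + q = 5
n(n-1)/2 = 5 * 4 / 2 = 10
Exponent = q + n(n-1)/2 = 3 + 10 = 13
I^2 = (-1)^13 = -1


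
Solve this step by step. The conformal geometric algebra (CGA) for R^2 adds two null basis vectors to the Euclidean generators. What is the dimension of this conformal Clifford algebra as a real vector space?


The conformal model of R^2 uses Cl(3,1): the 2 Euclidean generators plus two extra orthogonal generators e+ (e+^2 = +1) and e- (e-^2 = -1), from which the null vectors e0, einf are built.
Number of generators m = 2 + 2 = 4.
dim Cl(p,q) = 2^m = 2^4 = 16


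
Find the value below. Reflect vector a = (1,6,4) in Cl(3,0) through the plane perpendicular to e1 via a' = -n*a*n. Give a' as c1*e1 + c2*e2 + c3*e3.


Reflection formula: a' = -n*a*n, with n = e1 (unit vector, n^2 = 1).
For reflection through hyperplane perp to e1:
The component along e1 flips sign, others stay.
a = (1, 6, 4)
a' = (-1, 6, 4)
a' = -1*e1 + 6*e2 + 4*e3


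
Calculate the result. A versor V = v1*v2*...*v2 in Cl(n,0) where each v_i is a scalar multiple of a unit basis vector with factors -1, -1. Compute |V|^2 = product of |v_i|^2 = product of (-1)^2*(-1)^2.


Each vector v_i has |v_i|^2 = s_i^2
Squared scales: (-1)^2 = 1, (-1)^2 = 1
|V|^2 = 1 * 1
= 1


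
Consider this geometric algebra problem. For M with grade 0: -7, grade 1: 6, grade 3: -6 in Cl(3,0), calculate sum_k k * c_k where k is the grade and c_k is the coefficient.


Grade-weighted sum = sum of grade_k * coefficient_k
0*(-7) = 0
1*6 = 6
3*(-6) = -18
Total = 0 + 6 + (-18) = -12


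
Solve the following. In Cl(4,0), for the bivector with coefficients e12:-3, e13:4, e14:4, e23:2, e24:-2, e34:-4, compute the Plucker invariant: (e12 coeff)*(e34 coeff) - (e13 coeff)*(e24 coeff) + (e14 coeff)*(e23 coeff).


Plucker relation: af - be + cd
a*f = (-3)*(-4) = 12
b*e = 4*(-2) = -8
c*d = 4*2 = 8
af - be + cd = 12 - (-8) + 8
= 28


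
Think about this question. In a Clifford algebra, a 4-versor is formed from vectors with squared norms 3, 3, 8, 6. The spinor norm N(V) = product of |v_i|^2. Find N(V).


Spinor norm N(V) = |v1|^2 * |v2|^2 * ... * |v4|^2
= 3 * 3 * 8 * 6
Running product: 3, 9, 72, 432
N(V) = 432


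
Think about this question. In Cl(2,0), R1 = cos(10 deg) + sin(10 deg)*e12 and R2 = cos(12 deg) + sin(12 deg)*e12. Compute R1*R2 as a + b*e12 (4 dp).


Same-plane rotors commute and their half-angles add:
R1*R2 = cos(a1 + a2) + sin(a1 + a2)*e12.
a1 + a2 = 10 + 12 = 22 deg
cos(22 deg) = 0.9272
sin(22 deg) = 0.3746
R1*R2 = 0.9272 + 0.3746*e12


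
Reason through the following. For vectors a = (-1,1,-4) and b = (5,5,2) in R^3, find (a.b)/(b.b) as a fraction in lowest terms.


Projection coefficient = (a . b) / (b . b)
a . b = (-1)*5 + 1*5 + (-4)*2
= -5 + 5 + (-8) = -8
b . b = 5^2 + 5^2 + 2^2
= 25 + 25 + 4 = 54
Coefficient = -8/54
In lowest terms: -4/27


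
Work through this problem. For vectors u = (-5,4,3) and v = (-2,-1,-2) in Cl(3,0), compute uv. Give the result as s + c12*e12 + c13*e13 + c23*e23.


In Cl(3,0): e_i^2 = 1, e_ie_j = -e_je_i for i != j.
Scalar part = u . v = (-5)*(-2) + 4*(-1) + 3*(-2)
= 10 + (-4) + (-6) = 0
e12 coeff = (-5)*(-1) - 4*(-2) = 5 - (-8) = 13
e13 coeff = (-5)*(-2) - 3*(-2) = 10 - (-6) = 16
e23 coeff = 4*(-2) - 3*(-1) = -8 - (-3) = -5
uv = 0 + 13*e12 + 16*e13 - 5*e23


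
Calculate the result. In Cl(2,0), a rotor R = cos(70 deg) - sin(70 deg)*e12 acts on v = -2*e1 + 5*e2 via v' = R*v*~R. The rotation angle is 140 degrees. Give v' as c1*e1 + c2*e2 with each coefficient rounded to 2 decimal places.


Rotor R = cos(70deg) - sin(70deg)*e12
Rotation angle theta = 2 * 70 = 140 degrees
v' = R*v*~R rotates v by theta.
cos(140deg) = -0.7660, sin(140deg) = 0.6428
v'_1 = -2*cos(140deg) - 5*sin(140deg)
= -2*(-0.7660) - 5*0.6428
= -1.68
v'_2 = -2*sin(140deg) + 5*cos(140deg)
= -2*0.6428 + 5*(-0.7660)
= -5.12
v' = -1.68*e1 - 5.12*e2


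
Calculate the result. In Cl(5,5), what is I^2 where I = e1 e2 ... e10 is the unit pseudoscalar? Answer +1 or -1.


The pseudoscalar I = e1...e_n (product of all n generators) of Cl(p,q) satisfies I^2 = (-1)^(q + n(n-1)/2).
p = 5, q = 5, n = p + q = 10
n(n-1)/2 = 10 * 9 / 2 = 45
Exponent = q + n(n-1)/2 = 5 + 45 = 50
I^2 = (-1)^50 = +1


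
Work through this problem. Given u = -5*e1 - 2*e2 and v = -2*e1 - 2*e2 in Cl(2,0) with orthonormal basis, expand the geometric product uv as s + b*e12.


Expand: (-5*e1 - 2*e2)(-2*e1 - 2*e2)
= (-5)*(-2)*e1e1 + (-5)*(-2)*e1e2 + (-2)*(-2)*e2e1 + (-2)*(-2)*e2e2
Using e1^2 = e2^2 = 1, e2e1 = -e1e2:
Scalar part s = (-5)*(-2) + (-2)*(-2) = 10 + 4 = 14
Bivector part b = (-5)*(-2) - (-2)*(-2) = 10 - 4 = 6
uv = 14 + 6*e12


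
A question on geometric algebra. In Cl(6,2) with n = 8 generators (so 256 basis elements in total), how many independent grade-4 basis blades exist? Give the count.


Number of grade-k basis blades in Cl(p,q) with n = p + q is C(n, k).
n = 6 + 2 = 8
C(8, 4) = 8! / (4! * 4!)
= 40320 / (24 * 24)
= 70


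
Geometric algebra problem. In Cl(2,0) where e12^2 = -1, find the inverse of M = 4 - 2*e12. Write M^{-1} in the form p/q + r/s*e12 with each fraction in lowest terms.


M = 4 - 2*e12, where e12^2 = -1.
Since M commutes with its reverse ~M = a - b*e12, M * ~M = a^2 - b^2*e12^2 = a^2 + b^2.
So M^{-1} = ~M / (a^2 + b^2) = (a - b*e12)/(a^2 + b^2).
a^2 + b^2 = 16 + 4 = 20
Scalar part = 4/20 = 1/5
Bivector coeff = 2/20 = 1/10
M^{-1} = 1/5 + 1/10*e12


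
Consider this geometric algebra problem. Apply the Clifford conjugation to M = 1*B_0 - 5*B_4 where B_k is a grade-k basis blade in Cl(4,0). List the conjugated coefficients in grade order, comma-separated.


Clifford conjugate sign for grade k: (-1)^(k(k+1)/2)
Grade 0: (-1)^(0*1/2) = (-1)^0 = 1, coeff 1 -> 1
Grade 4: (-1)^(4*5/2) = (-1)^10 = 1, coeff -5 -> -5
Conjugated coefficients: 1, -5


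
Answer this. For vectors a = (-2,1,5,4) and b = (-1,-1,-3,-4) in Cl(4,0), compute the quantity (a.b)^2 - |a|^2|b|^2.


a . b = (-2)*(-1) + 1*(-1) + 5*(-3) + 4*(-4)
= 2 + (-1) + (-15) + (-16) = -30
|a|^2 = (-2)^2 + 1^2 + 5^2 + 4^2 = 46
|b|^2 = (-1)^2 + (-1)^2 + (-3)^2 + (-4)^2 = 27
(a.b)^2 = (-30)^2 = 900
|a|^2 * |b|^2 = 46 * 27 = 1242
Result = 900 - 1242 = -342


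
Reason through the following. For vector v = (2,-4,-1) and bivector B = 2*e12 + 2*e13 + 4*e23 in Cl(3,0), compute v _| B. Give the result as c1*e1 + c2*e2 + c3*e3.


Left contraction v _| B = <vB>_1 (grade-1 part of the geometric product vB).
Using e1_|e12 = e2, e2_|e12 = -e1, e1_|e13 = e3, e3_|e13 = -e1, e2_|e23 = e3, e3_|e23 = -e2:
e1 coeff: -v2*b12 - v3*b13 = -(-4)*(2) - (-1)*(2) = 10
e2 coeff: v1*b12 - v3*b23 = (2)*(2) - (-1)*(4) = 8
e3 coeff: v1*b13 + v2*b23 = (2)*(2) + (-4)*(4) = -12
v _| B = 10*e1 + 8*e2 - 12*e3


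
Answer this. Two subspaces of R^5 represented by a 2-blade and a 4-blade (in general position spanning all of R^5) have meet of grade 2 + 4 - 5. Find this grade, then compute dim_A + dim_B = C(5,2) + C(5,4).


Meet grade = grade(A) + grade(B) - n
= 2 + 4 - 5 = 1
C(5,2) = 10
C(5,4) = 5
dim_A + dim_B = 10 + 5 = 15


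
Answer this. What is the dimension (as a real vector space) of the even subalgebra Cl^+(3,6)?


Even subalgebra dimension = 2^(n-1)
n = 3 + 6 = 9
2^(9 - 1) = 2^8 = 256
Verification: sum of C(9,k) for even k = 1 + 36 + 126 + 84 + 9 = 256
Result = 256


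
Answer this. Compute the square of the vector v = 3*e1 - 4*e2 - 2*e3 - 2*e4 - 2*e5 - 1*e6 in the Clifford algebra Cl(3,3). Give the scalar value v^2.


v^2 = sum of c_i^2 * e_i^2
Positive signature terms (e_i^2 = +1): 3^2 + (-4)^2 + (-2)^2 = 29
Negative signature terms (e_j^2 = -1): (-2)^2 + (-2)^2 + (-1)^2 = 9
v^2 = 29 - 9 = 20


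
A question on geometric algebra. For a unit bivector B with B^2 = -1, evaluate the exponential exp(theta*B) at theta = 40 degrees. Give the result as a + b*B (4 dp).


For a unit bivector B with B^2 = -1, the exponential series gives
e^(theta*B) = cos(theta) + sin(theta)*B (the GA analogue of Euler's formula).
theta = 40 degrees = 0.698132 rad
cos(40 deg) = 0.7660
sin(40 deg) = 0.6428
exp(theta*B) = 0.7660 + 0.6428*B


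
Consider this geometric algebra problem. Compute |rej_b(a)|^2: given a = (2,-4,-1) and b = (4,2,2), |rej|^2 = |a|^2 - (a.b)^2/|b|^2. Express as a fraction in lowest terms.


|a|^2 = 2^2 + (-4)^2 + (-1)^2 = 21
|b|^2 = 4^2 + 2^2 + 2^2 = 24
a . b = 2*4 + (-4)*2 + (-1)*2 = -2
(a.b)^2 = (-2)^2 = 4
|rej|^2 = 21 - 4/24
= (504 - 4)/24
= 500/24
In lowest terms: 125/6


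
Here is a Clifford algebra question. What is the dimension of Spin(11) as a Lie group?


Spin(n) double-covers SO(n); both have Lie algebra so(n) of dimension n(n-1)/2.
n = 11
n(n-1) = 11 * 10 = 110
dim Spin(11) = 110/2 = 55


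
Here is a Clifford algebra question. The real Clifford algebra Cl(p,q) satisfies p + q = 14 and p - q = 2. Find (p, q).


We need p + q = 14 and p - q = 2.
Adding: 2p = 14 + 2 = 16, so p = 8.
Then q = 14 - 8 = 6.
(p, q) = (8, 6)


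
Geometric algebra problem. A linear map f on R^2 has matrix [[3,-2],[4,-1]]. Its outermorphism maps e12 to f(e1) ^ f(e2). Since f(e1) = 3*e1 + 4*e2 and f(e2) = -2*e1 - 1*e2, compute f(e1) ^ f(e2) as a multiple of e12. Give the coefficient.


The outermorphism of a linear map f sends e1^e2 to f(e1)^f(e2).
f(e1) = 3*e1 + 4*e2
f(e2) = -2*e1 - 1*e2
f(e1) ^ f(e2) = (3*e1 + 4*e2) ^ (-2*e1 - 1*e2)
= 3*(-1)*e12 + 4*(-2)*e21
= (-3 - (-8))*e12
= 5*e12
Coefficient = 5


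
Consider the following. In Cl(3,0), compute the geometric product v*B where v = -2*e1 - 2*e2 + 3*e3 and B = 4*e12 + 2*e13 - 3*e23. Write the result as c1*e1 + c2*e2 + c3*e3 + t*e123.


vB has grade-1 (vector) and grade-3 (trivector) parts: vB = (v _| B) + (v ^ B).
Vector part <vB>_1:
  e1: -v2*b12 - v3*b13 = -(-2)*(4) - (3)*(2) = 2
  e2: v1*b12 - v3*b23 = (-2)*(4) - (3)*(-3) = 1
  e3: v1*b13 + v2*b23 = (-2)*(2) + (-2)*(-3) = 2
Trivector part <vB>_3:
  e123: v1*b23 - v2*b13 + v3*b12 = (-2)*(-3) - (-2)*(2) + (3)*(4) = 22
vB = 2*e1 + 1*e2 + 2*e3 + 22*e123


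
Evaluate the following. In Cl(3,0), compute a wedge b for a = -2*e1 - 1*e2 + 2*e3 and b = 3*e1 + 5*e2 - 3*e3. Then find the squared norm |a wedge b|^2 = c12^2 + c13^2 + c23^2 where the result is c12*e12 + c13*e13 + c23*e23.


a wedge b = (a1*b2 - a2*b1)*e12 + (a1*b3 - a3*b1)*e13 + (a2*b3 - a3*b2)*e23
e12 coeff: (-2)*5 - (-1)*3 = -10 - (-3) = -7
e13 coeff: (-2)*(-3) - 2*3 = 6 - 6 = 0
e23 coeff: (-1)*(-3) - 2*5 = 3 - 10 = -7
|a wedge b|^2 = (-7)^2 + 0^2 + (-7)^2
= 49 + 0 + 49
= 98


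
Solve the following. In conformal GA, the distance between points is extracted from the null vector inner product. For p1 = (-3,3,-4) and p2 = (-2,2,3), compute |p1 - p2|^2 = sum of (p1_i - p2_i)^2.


p1 - p2 = (-1, 1, -7)
|p1 - p2|^2 = (-1)^2 + 1^2 + (-7)^2
= 1 + 1 + 49
= 51


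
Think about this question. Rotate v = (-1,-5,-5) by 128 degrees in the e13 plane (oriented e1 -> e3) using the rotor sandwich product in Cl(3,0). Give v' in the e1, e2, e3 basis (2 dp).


Rotor R = cos(64deg) - sin(64deg)*e13
Rotation angle theta = 2 * 64 = 128 degrees in the e13 plane (e1 -> e3).
The component perpendicular to the plane (e2) is invariant: v'_2 = v2 = -5.00
cos(128deg) = -0.6157, sin(128deg) = 0.7880
v'_1 = v1*cos(theta) - v3*sin(theta) = -1*(-0.6157) - (-5)*0.7880 = 4.56
v'_3 = v1*sin(theta) + v3*cos(theta) = -1*0.7880 + (-5)*(-0.6157) = 2.29
v' = 4.56*e1 - 5.00*e2 + 2.29*e3


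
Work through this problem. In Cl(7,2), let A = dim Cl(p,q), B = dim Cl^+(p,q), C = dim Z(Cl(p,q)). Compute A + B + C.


n = 7 + 2 = 9
Total dim = 2^9 = 512
Even subalgebra dim = 2^8 = 256
n is odd, so center dim = 2
Sum = 512 + 256 + 2 = 770


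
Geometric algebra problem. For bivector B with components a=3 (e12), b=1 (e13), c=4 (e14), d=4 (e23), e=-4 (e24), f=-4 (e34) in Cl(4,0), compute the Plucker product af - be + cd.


Plucker relation: af - be + cd
a*f = 3*(-4) = -12
b*e = 1*(-4) = -4
c*d = 4*4 = 16
af - be + cd = -12 - (-4) + 16
= 8


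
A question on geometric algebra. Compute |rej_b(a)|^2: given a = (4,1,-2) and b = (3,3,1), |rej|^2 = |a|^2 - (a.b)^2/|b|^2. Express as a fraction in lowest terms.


|a|^2 = 4^2 + 1^2 + (-2)^2 = 21
|b|^2 = 3^2 + 3^2 + 1^2 = 19
a . b = 4*3 + 1*3 + (-2)*1 = 13
(a.b)^2 = 13^2 = 169
|rej|^2 = 21 - 169/19
= (399 - 169)/19
= 230/19
In lowest terms: 230/19


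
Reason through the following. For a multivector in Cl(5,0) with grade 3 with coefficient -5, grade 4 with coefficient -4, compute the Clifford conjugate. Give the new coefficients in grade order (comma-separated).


Clifford conjugate sign for grade k: (-1)^(k(k+1)/2)
Grade 3: (-1)^(3*4/2) = (-1)^6 = 1, coeff -5 -> -5
Grade 4: (-1)^(4*5/2) = (-1)^10 = 1, coeff -4 -> -4
Conjugated coefficients: -5, -4


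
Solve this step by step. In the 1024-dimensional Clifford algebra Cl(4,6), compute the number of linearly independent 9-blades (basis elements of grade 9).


Number of grade-k basis blades in Cl(p,q) with n = p + q is C(n, k).
n = 4 + 6 = 10
C(10, 9) = 10! / (9! * 1!)
= 3628800 / (362880 * 1)
= 10


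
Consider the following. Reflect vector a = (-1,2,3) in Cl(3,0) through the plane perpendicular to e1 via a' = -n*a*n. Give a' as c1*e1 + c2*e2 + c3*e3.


Reflection formula: a' = -n*a*n, with n = e1 (unit vector, n^2 = 1).
For reflection through hyperplane perp to e1:
The component along e1 flips sign, others stay.
a = (-1, 2, 3)
a' = (1, 2, 3)
a' = 1*e1 + 2*e2 + 3*e3


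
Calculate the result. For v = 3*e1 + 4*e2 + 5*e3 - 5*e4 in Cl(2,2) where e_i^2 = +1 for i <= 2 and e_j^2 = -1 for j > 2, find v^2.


v^2 = sum of c_i^2 * e_i^2
Positive signature terms (e_i^2 = +1): 3^2 + 4^2 = 25
Negative signature terms (e_j^2 = -1): 5^2 + (-5)^2 = 50
v^2 = 25 - 50 = -25


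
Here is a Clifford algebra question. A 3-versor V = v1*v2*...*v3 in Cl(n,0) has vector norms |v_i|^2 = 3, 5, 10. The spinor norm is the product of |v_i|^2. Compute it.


Spinor norm N(V) = |v1|^2 * |v2|^2 * ... * |v3|^2
= 3 * 5 * 10
Running product: 3, 15, 150
N(V) = 150


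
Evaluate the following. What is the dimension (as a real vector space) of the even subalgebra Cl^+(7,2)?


Even subalgebra dimension = 2^(n-1)
n = 7 + 2 = 9
2^(9 - 1) = 2^8 = 256
Verification: sum of C(9,k) for even k = 1 + 36 + 126 + 84 + 9 = 256
Result = 256


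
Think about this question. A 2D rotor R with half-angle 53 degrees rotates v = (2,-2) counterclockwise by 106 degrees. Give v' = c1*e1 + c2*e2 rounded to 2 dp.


Rotor R = cos(53deg) - sin(53deg)*e12
Rotation angle theta = 2 * 53 = 106 degrees
v' = R*v*~R rotates v by theta.
cos(106deg) = -0.2756, sin(106deg) = 0.9613
v'_1 = 2*cos(106deg) - (-2)*sin(106deg)
= 2*(-0.2756) - (-2)*0.9613
= 1.37
v'_2 = 2*sin(106deg) + (-2)*cos(106deg)
= 2*0.9613 + (-2)*(-0.2756)
= 2.47
v' = 1.37*e1 + 2.47*e2


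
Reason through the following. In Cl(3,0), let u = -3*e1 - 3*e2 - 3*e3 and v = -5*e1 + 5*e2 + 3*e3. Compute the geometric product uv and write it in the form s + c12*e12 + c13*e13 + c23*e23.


In Cl(3,0): e_i^2 = 1, e_ie_j = -e_je_i for i != j.
Scalar part = u . v = (-3)*(-5) + (-3)*5 + (-3)*3
= 15 + (-15) + (-9) = -9
e12 coeff = (-3)*5 - (-3)*(-5) = -15 - 15 = -30
e13 coeff = (-3)*3 - (-3)*(-5) = -9 - 15 = -24
e23 coeff = (-3)*3 - (-3)*5 = -9 - (-15) = 6
uv = -9 - 30*e12 - 24*e13 + 6*e23


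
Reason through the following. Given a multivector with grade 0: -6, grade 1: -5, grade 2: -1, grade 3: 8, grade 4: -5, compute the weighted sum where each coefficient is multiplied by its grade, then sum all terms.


Grade-weighted sum = sum of grade_k * coefficient_k
0*(-6) = 0
1*(-5) = -5
2*(-1) = -2
3*8 = 24
4*(-5) = -20
Total = 0 + (-5) + (-2) + 24 + (-20) = -3


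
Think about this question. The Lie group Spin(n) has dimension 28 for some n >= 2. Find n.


dim Spin(n) = dim so(n) = n(n-1)/2.
Solve n(n-1)/2 = 28, i.e. n^2 - n - 56 = 0.
Discriminant = 1 + 8*28 = 225
n = (1 + sqrt(225))/2 = (1 + 15)/2 = 8


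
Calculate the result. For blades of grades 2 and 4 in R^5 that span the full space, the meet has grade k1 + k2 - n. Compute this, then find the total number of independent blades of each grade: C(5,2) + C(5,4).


Meet grade = grade(A) + grade(B) - n
= 2 + 4 - 5 = 1
C(5,2) = 10
C(5,4) = 5
dim_A + dim_B = 10 + 5 = 15


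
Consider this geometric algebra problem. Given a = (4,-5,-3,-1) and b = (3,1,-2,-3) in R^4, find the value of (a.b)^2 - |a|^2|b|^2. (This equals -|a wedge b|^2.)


a . b = 4*3 + (-5)*1 + (-3)*(-2) + (-1)*(-3)
= 12 + (-5) + 6 + 3 = 16
|a|^2 = 4^2 + (-5)^2 + (-3)^2 + (-1)^2 = 51
|b|^2 = 3^2 + 1^2 + (-2)^2 + (-3)^2 = 23
(a.b)^2 = 16^2 = 256
|a|^2 * |b|^2 = 51 * 23 = 1173
Result = 256 - 1173 = -917


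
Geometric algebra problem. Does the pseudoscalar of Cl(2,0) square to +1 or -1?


The pseudoscalar I = e1...e_n (product of all n generators) of Cl(p,q) satisfies I^2 = (-1)^(q + n(n-1)/2).
p = 2, q = 0, n = p + q = 2
n(n-1)/2 = 2 * 1 / 2 = 1
Exponent = q + n(n-1)/2 = 0 + 1 = 1
I^2 = (-1)^1 = -1


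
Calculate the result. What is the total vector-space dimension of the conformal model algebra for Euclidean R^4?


The conformal model of R^4 uses Cl(5,1): the 4 Euclidean generators plus two extra orthogonal generators e+ (e+^2 = +1) and e- (e-^2 = -1), from which the null vectors e0, einf are built.
Number of generators m = 4 + 2 = 6.
dim Cl(p,q) = 2^m = 2^6 = 64


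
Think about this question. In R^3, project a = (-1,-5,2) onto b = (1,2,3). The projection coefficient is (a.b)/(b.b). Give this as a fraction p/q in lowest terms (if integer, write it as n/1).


Projection coefficient = (a . b) / (b . b)
a . b = (-1)*1 + (-5)*2 + 2*3
= -1 + (-10) + 6 = -5
b . b = 1^2 + 2^2 + 3^2
= 1 + 4 + 9 = 14
Coefficient = -5/14
In lowest terms: -5/14


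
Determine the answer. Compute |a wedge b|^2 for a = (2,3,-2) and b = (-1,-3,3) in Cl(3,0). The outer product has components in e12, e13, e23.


a wedge b = (a1*b2 - a2*b1)*e12 + (a1*b3 - a3*b1)*e13 + (a2*b3 - a3*b2)*e23
e12 coeff: 2*(-3) - 3*(-1) = -6 - (-3) = -3
e13 coeff: 2*3 - (-2)*(-1) = 6 - 2 = 4
e23 coeff: 3*3 - (-2)*(-3) = 9 - 6 = 3
|a wedge b|^2 = (-3)^2 + 4^2 + 3^2
= 9 + 16 + 9
= 34


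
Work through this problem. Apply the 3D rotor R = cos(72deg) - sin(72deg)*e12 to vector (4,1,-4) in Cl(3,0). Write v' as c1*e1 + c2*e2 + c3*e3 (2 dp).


Rotor R = cos(72deg) - sin(72deg)*e12
Rotation angle theta = 2 * 72 = 144 degrees in the e12 plane (e1 -> e2).
The component perpendicular to the plane (e3) is invariant: v'_3 = v3 = -4.00
cos(144deg) = -0.8090, sin(144deg) = 0.5878
v'_1 = v1*cos(theta) - v2*sin(theta) = 4*(-0.8090) - 1*0.5878 = -3.82
v'_2 = v1*sin(theta) + v2*cos(theta) = 4*0.5878 + 1*(-0.8090) = 1.54
v' = -3.82*e1 + 1.54*e2 - 4.00*e3


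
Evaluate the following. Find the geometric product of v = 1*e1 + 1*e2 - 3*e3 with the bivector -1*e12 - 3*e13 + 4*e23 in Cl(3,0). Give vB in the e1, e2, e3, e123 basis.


vB has grade-1 (vector) and grade-3 (trivector) parts: vB = (v _| B) + (v ^ B).
Vector part <vB>_1:
  e1: -v2*b12 - v3*b13 = -(1)*(-1) - (-3)*(-3) = -8
  e2: v1*b12 - v3*b23 = (1)*(-1) - (-3)*(4) = 11
  e3: v1*b13 + v2*b23 = (1)*(-3) + (1)*(4) = 1
Trivector part <vB>_3:
  e123: v1*b23 - v2*b13 + v3*b12 = (1)*(4) - (1)*(-3) + (-3)*(-1) = 10
vB = -8*e1 + 11*e2 + 1*e3 + 10*e123


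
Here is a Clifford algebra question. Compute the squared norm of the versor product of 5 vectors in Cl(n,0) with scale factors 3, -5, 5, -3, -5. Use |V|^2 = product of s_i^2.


Each vector v_i has |v_i|^2 = s_i^2
Squared scales: 3^2 = 9, (-5)^2 = 25, 5^2 = 25, (-3)^2 = 9, (-5)^2 = 25
|V|^2 = 9 * 25 * 25 * 9 * 25
= 1265625


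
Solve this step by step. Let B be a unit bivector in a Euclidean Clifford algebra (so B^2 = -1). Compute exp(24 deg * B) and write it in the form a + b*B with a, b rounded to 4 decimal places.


For a unit bivector B with B^2 = -1, the exponential series gives
e^(theta*B) = cos(theta) + sin(theta)*B (the GA analogue of Euler's formula).
theta = 24 degrees = 0.418879 rad
cos(24 deg) = 0.9135
sin(24 deg) = 0.4067
exp(theta*B) = 0.9135 + 0.4067*B


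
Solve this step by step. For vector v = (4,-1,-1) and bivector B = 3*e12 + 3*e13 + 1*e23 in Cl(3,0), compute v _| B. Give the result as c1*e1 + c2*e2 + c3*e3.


Left contraction v _| B = <vB>_1 (grade-1 part of the geometric product vB).
Using e1_|e12 = e2, e2_|e12 = -e1, e1_|e13 = e3, e3_|e13 = -e1, e2_|e23 = e3, e3_|e23 = -e2:
e1 coeff: -v2*b12 - v3*b13 = -(-1)*(3) - (-1)*(3) = 6
e2 coeff: v1*b12 - v3*b23 = (4)*(3) - (-1)*(1) = 13
e3 coeff: v1*b13 + v2*b23 = (4)*(3) + (-1)*(1) = 11
v _| B = 6*e1 + 13*e2 + 11*e3


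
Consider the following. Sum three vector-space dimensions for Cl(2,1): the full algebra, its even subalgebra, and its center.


n = 2 + 1 = 3
Total dim = 2^3 = 8
Even subalgebra dim = 2^2 = 4
n is odd, so center dim = 2
Sum = 8 + 4 + 2 = 14


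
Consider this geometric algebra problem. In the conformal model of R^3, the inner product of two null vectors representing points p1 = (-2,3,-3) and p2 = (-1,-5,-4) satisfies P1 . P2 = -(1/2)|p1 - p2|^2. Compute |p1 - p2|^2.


p1 - p2 = (-1, 8, 1)
|p1 - p2|^2 = (-1)^2 + 8^2 + 1^2
= 1 + 64 + 1
= 66


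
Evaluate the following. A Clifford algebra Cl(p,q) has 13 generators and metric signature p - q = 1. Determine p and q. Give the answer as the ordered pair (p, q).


We need p + q = 13 and p - q = 1.
Adding: 2p = 13 + 1 = 14, so p = 7.
Then q = 13 - 7 = 6.
(p, q) = (7, 6)


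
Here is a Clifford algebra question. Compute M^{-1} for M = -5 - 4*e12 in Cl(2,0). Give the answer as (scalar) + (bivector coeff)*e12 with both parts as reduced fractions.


M = -5 - 4*e12, where e12^2 = -1.
Since M commutes with its reverse ~M = a - b*e12, M * ~M = a^2 - b^2*e12^2 = a^2 + b^2.
So M^{-1} = ~M / (a^2 + b^2) = (a - b*e12)/(a^2 + b^2).
a^2 + b^2 = 25 + 16 = 41
Scalar part = -5/41 = -5/41
Bivector coeff = 4/41 = 4/41
M^{-1} = -5/41 + 4/41*e12


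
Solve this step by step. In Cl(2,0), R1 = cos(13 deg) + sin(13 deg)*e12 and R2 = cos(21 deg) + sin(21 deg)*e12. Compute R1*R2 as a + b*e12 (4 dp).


Same-plane rotors commute and their half-angles add:
R1*R2 = cos(a1 + a2) + sin(a1 + a2)*e12.
a1 + a2 = 13 + 21 = 34 deg
cos(34 deg) = 0.8290
sin(34 deg) = 0.5592
R1*R2 = 0.8290 + 0.5592*e12


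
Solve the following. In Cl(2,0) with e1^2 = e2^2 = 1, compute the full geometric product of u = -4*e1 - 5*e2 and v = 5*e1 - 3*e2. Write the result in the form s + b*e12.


Expand: (-4*e1 - 5*e2)(5*e1 - 3*e2)
= (-4)*5*e1e1 + (-4)*(-3)*e1e2 + (-5)*5*e2e1 + (-5)*(-3)*e2e2
Using e1^2 = e2^2 = 1, e2e1 = -e1e2:
Scalar part s = (-4)*5 + (-5)*(-3) = -20 + 15 = -5
Bivector part b = (-4)*(-3) - (-5)*5 = 12 - (-25) = 37
uv = -5 + 37*e12


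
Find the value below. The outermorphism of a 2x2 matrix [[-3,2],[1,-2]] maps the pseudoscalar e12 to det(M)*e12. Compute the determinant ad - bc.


The outermorphism of a linear map f sends e1^e2 to f(e1)^f(e2).
f(e1) = -3*e1 + 1*e2
f(e2) = 2*e1 - 2*e2
f(e1) ^ f(e2) = (-3*e1 + 1*e2) ^ (2*e1 - 2*e2)
= (-3)*(-2)*e12 + 1*2*e21
= (6 - 2)*e12
= 4*e12
Coefficient = 4


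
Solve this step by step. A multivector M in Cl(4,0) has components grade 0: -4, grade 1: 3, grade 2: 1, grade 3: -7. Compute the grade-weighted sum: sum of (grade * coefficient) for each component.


Grade-weighted sum = sum of grade_k * coefficient_k
0*(-4) = 0
1*3 = 3
2*1 = 2
3*(-7) = -21
Total = 0 + 3 + 2 + (-21) = -16


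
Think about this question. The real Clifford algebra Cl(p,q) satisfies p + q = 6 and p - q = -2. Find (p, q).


We need p + q = 6 and p - q = -2.
Adding: 2p = 6 + (-2) = 4, so p = 2.
Then q = 6 - 2 = 4.
(p, q) = (2, 4)


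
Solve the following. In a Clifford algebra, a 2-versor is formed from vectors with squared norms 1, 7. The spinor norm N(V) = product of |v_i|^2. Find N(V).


Spinor norm N(V) = |v1|^2 * |v2|^2 * ... * |v2|^2
= 1 * 7
Running product: 1, 7
N(V) = 7


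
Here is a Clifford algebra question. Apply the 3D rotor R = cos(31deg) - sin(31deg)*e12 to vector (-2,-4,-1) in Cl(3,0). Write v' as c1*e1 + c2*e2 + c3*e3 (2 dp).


Rotor R = cos(31deg) - sin(31deg)*e12
Rotation angle theta = 2 * 31 = 62 degrees in the e12 plane (e1 -> e2).
The component perpendicular to the plane (e3) is invariant: v'_3 = v3 = -1.00
cos(62deg) = 0.4695, sin(62deg) = 0.8829
v'_1 = v1*cos(theta) - v2*sin(theta) = -2*0.4695 - (-4)*0.8829 = 2.59
v'_2 = v1*sin(theta) + v2*cos(theta) = -2*0.8829 + (-4)*0.4695 = -3.64
v' = 2.59*e1 - 3.64*e2 - 1.00*e3


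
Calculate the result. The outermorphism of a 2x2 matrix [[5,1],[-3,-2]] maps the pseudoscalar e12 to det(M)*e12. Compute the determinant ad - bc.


The outermorphism of a linear map f sends e1^e2 to f(e1)^f(e2).
f(e1) = 5*e1 - 3*e2
f(e2) = 1*e1 - 2*e2
f(e1) ^ f(e2) = (5*e1 - 3*e2) ^ (1*e1 - 2*e2)
= 5*(-2)*e12 + (-3)*1*e21
= (-10 - (-3))*e12
= -7*e12
Coefficient = -7


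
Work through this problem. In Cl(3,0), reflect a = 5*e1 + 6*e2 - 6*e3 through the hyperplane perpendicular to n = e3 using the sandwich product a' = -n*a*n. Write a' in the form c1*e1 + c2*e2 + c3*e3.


Reflection formula: a' = -n*a*n, with n = e3 (unit vector, n^2 = 1).
For reflection through hyperplane perp to e3:
The component along e3 flips sign, others stay.
a = (5, 6, -6)
a' = (5, 6, 6)
a' = 5*e1 + 6*e2 + 6*e3


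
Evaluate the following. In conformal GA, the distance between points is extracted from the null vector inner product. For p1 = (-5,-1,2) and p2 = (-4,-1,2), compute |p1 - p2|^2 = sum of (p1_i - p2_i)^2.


p1 - p2 = (-1, 0, 0)
|p1 - p2|^2 = (-1)^2 + 0^2 + 0^2
= 1 + 0 + 0
= 1


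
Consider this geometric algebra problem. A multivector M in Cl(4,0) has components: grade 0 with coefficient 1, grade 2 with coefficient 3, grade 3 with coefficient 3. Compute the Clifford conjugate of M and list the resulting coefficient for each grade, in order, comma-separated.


Clifford conjugate sign for grade k: (-1)^(k(k+1)/2)
Grade 0: (-1)^(0*1/2) = (-1)^0 = 1, coeff 1 -> 1
Grade 2: (-1)^(2*3/2) = (-1)^3 = -1, coeff 3 -> -3
Grade 3: (-1)^(3*4/2) = (-1)^6 = 1, coeff 3 -> 3
Conjugated coefficients: 1, -3, 3


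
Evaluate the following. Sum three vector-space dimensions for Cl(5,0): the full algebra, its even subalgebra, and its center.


n = 5 + 0 = 5
Total dim = 2^5 = 32
Even subalgebra dim = 2^4 = 16
n is odd, so center dim = 2
Sum = 32 + 16 + 2 = 50


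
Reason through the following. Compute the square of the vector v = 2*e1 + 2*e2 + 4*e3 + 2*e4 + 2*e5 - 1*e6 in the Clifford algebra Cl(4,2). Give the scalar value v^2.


v^2 = sum of c_i^2 * e_i^2
Positive signature terms (e_i^2 = +1): 2^2 + 2^2 + 4^2 + 2^2 = 28
Negative signature terms (e_j^2 = -1): 2^2 + (-1)^2 = 5
v^2 = 28 - 5 = 23


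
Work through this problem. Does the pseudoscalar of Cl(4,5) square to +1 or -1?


The pseudoscalar I = e1...e_n (product of all n generators) of Cl(p,q) satisfies I^2 = (-1)^(q + n(n-1)/2).
p = 4, q = 5, n = p + q = 9
n(n-1)/2 = 9 * 8 / 2 = 36
Exponent = q + n(n-1)/2 = 5 + 36 = 41
I^2 = (-1)^41 = -1


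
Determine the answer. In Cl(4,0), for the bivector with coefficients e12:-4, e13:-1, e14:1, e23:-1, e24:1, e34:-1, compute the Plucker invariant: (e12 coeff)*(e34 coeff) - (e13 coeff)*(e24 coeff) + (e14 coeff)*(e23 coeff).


Plucker relation: af - be + cd
a*f = (-4)*(-1) = 4
b*e = (-1)*1 = -1
c*d = 1*(-1) = -1
af - be + cd = 4 - (-1) + (-1)
= 4


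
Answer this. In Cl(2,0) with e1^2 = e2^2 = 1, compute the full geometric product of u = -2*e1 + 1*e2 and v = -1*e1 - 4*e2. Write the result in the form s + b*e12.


Expand: (-2*e1 + 1*e2)(-1*e1 - 4*e2)
= (-2)*(-1)*e1e1 + (-2)*(-4)*e1e2 + 1*(-1)*e2e1 + 1*(-4)*e2e2
Using e1^2 = e2^2 = 1, e2e1 = -e1e2:
Scalar part s = (-2)*(-1) + 1*(-4) = 2 + (-4) = -2
Bivector part b = (-2)*(-4) - 1*(-1) = 8 - (-1) = 9
uv = -2 + 9*e12


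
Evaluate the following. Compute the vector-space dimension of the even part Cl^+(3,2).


Even subalgebra dimension = 2^(n-1)
n = 3 + 2 = 5
2^(5 - 1) = 2^4 = 16
Verification: sum of C(5,k) for even k = 1 + 10 + 5 = 16
Result = 16


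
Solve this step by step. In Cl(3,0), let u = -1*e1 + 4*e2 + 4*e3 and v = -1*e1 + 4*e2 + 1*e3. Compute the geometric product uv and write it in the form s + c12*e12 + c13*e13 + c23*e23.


In Cl(3,0): e_i^2 = 1, e_ie_j = -e_je_i for i != j.
Scalar part = u . v = (-1)*(-1) + 4*4 + 4*1
= 1 + 16 + 4 = 21
e12 coeff = (-1)*4 - 4*(-1) = -4 - (-4) = 0
e13 coeff = (-1)*1 - 4*(-1) = -1 - (-4) = 3
e23 coeff = 4*1 - 4*4 = 4 - 16 = -12
uv = 21 + 0*e12 + 3*e13 - 12*e23


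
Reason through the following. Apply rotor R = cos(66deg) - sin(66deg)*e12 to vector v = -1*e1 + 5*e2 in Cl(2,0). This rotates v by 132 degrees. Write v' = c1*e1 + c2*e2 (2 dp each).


Rotor R = cos(66deg) - sin(66deg)*e12
Rotation angle theta = 2 * 66 = 132 degrees
v' = R*v*~R rotates v by theta.
cos(132deg) = -0.6691, sin(132deg) = 0.7431
v'_1 = -1*cos(132deg) - 5*sin(132deg)
= -1*(-0.6691) - 5*0.7431
= -3.05
v'_2 = -1*sin(132deg) + 5*cos(132deg)
= -1*0.7431 + 5*(-0.6691)
= -4.09
v' = -3.05*e1 - 4.09*e2


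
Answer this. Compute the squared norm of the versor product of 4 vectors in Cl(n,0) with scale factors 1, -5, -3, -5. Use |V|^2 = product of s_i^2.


Each vector v_i has |v_i|^2 = s_i^2
Squared scales: 1^2 = 1, (-5)^2 = 25, (-3)^2 = 9, (-5)^2 = 25
|V|^2 = 1 * 25 * 9 * 25
= 5625


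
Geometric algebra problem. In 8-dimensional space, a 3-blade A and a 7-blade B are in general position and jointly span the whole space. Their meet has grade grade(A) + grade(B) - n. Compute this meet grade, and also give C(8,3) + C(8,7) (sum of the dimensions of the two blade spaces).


Meet grade = grade(A) + grade(B) - n
= 3 + 7 - 8 = 2
C(8,3) = 56
C(8,7) = 8
dim_A + dim_B = 56 + 8 = 64


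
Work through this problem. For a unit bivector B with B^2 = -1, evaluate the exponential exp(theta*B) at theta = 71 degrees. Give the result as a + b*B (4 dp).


For a unit bivector B with B^2 = -1, the exponential series gives
e^(theta*B) = cos(theta) + sin(theta)*B (the GA analogue of Euler's formula).
theta = 71 degrees = 1.239184 rad
cos(71 deg) = 0.3256
sin(71 deg) = 0.9455
exp(theta*B) = 0.3256 + 0.9455*B


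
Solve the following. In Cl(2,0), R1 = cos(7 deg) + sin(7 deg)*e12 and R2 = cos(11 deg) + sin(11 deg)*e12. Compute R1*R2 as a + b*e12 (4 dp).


Same-plane rotors commute and their half-angles add:
R1*R2 = cos(a1 + a2) + sin(a1 + a2)*e12.
a1 + a2 = 7 + 11 = 18 deg
cos(18 deg) = 0.9511
sin(18 deg) = 0.3090
R1*R2 = 0.9511 + 0.3090*e12


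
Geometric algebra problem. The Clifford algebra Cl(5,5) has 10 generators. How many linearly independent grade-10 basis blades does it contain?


Number of grade-k basis blades in Cl(p,q) with n = p + q is C(n, k).
n = 5 + 5 = 10
C(10, 10) = 10! / (10! * 0!)
= 3628800 / (3628800 * 1)
= 1


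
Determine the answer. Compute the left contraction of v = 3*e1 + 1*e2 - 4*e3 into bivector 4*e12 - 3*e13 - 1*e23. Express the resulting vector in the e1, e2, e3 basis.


Left contraction v _| B = <vB>_1 (grade-1 part of the geometric product vB).
Using e1_|e12 = e2, e2_|e12 = -e1, e1_|e13 = e3, e3_|e13 = -e1, e2_|e23 = e3, e3_|e23 = -e2:
e1 coeff: -v2*b12 - v3*b13 = -(1)*(4) - (-4)*(-3) = -16
e2 coeff: v1*b12 - v3*b23 = (3)*(4) - (-4)*(-1) = 8
e3 coeff: v1*b13 + v2*b23 = (3)*(-3) + (1)*(-1) = -10
v _| B = -16*e1 + 8*e2 - 10*e3


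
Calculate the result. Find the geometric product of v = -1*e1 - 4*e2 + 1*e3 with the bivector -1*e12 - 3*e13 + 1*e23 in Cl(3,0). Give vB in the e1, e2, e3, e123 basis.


vB has grade-1 (vector) and grade-3 (trivector) parts: vB = (v _| B) + (v ^ B).
Vector part <vB>_1:
  e1: -v2*b12 - v3*b13 = -(-4)*(-1) - (1)*(-3) = -1
  e2: v1*b12 - v3*b23 = (-1)*(-1) - (1)*(1) = 0
  e3: v1*b13 + v2*b23 = (-1)*(-3) + (-4)*(1) = -1
Trivector part <vB>_3:
  e123: v1*b23 - v2*b13 + v3*b12 = (-1)*(1) - (-4)*(-3) + (1)*(-1) = -14
vB = -1*e1 + 0*e2 - 1*e3 - 14*e123
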